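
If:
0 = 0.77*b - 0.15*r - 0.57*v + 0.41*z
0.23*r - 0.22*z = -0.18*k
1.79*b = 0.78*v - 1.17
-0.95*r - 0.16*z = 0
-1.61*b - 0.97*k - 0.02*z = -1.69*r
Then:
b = -0.90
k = 1.23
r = -0.14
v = -0.56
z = 0.85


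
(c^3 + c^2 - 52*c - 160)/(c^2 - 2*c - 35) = (c^2 - 4*c - 32)/(c - 7)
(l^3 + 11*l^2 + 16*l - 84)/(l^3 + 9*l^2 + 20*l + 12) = (l^2 + 5*l - 14)/(l^2 + 3*l + 2)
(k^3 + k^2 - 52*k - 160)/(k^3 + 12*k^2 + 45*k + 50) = (k^2 - 4*k - 32)/(k^2 + 7*k + 10)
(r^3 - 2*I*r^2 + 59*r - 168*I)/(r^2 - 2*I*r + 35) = (r^2 + 5*I*r + 24)/(r + 5*I)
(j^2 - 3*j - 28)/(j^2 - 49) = (j + 4)/(j + 7)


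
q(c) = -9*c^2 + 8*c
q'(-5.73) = 111.14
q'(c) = 8 - 18*c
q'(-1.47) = 34.46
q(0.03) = 0.23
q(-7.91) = -626.39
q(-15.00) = -2145.00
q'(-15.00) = 278.00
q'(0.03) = 7.46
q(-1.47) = -31.21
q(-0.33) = -3.62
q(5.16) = -198.35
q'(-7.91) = 150.38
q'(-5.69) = 110.42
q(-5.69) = -336.90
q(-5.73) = -341.34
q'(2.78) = -42.04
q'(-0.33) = 13.94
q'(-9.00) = 170.00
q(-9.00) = -801.00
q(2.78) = -47.32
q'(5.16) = -84.88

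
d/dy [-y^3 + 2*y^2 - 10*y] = -3*y^2 + 4*y - 10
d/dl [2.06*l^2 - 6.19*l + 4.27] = 4.12*l - 6.19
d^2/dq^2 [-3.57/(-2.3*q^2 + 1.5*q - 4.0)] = (-37.7706*q^2 + 24.633*q + 3.57*(4.6*q - 1.5)*(9.2*q - 3.0) - 65.688)/(2.3*q^2 - 1.5*q + 4.0)^3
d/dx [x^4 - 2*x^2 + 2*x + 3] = 4*x^3 - 4*x + 2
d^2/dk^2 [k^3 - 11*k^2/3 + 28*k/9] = 6*k - 22/3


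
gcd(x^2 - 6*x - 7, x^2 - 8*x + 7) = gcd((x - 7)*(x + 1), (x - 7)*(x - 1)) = x - 7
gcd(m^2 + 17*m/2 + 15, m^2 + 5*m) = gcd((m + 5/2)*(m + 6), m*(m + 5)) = 1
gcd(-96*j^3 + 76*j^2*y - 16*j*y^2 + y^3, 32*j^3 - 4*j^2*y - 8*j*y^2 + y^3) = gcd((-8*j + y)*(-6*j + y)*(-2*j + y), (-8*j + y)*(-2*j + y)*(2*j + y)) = 16*j^2 - 10*j*y + y^2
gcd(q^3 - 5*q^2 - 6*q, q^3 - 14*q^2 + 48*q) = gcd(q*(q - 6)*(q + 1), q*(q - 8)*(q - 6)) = q^2 - 6*q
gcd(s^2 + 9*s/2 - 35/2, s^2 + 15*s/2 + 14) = 1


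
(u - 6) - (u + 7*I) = -6 - 7*I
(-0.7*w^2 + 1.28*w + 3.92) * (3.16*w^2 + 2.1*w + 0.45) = -2.212*w^4 + 2.5748*w^3 + 14.7602*w^2 + 8.808*w + 1.764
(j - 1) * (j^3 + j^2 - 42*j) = j^4 - 43*j^2 + 42*j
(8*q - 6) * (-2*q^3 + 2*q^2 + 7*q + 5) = -16*q^4 + 28*q^3 + 44*q^2 - 2*q - 30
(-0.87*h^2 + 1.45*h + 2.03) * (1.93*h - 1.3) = -1.6791*h^3 + 3.9295*h^2 + 2.0329*h - 2.639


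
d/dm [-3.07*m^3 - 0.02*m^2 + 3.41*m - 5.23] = -9.21*m^2 - 0.04*m + 3.41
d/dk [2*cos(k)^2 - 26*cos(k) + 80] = 2*(13 - 2*cos(k))*sin(k)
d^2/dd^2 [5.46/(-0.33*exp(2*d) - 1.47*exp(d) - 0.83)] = (-5.46*(0.66*exp(d) + 1.47)*(1.32*exp(d) + 2.94)*exp(d) + (7.2072*exp(d) + 8.0262)*(0.33*exp(2*d) + 1.47*exp(d) + 0.83))*exp(d)/(0.33*exp(2*d) + 1.47*exp(d) + 0.83)^3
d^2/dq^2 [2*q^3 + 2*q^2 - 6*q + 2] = 12*q + 4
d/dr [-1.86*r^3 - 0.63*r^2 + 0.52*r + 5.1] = -5.58*r^2 - 1.26*r + 0.52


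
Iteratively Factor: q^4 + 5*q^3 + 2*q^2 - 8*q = (q - 1)*(q^3 + 6*q^2 + 8*q) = (q - 1)*(q + 2)*(q^2 + 4*q) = (q - 1)*(q + 2)*(q + 4)*(q)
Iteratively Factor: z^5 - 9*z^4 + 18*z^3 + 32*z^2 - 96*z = (z + 2)*(z^4 - 11*z^3 + 40*z^2 - 48*z) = (z - 4)*(z + 2)*(z^3 - 7*z^2 + 12*z) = (z - 4)*(z - 3)*(z + 2)*(z^2 - 4*z) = z*(z - 4)*(z - 3)*(z + 2)*(z - 4)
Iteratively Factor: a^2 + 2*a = (a + 2)*(a)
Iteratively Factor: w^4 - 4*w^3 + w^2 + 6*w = (w + 1)*(w^3 - 5*w^2 + 6*w) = (w - 3)*(w + 1)*(w^2 - 2*w) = (w - 3)*(w - 2)*(w + 1)*(w)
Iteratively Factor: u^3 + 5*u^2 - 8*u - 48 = (u + 4)*(u^2 + u - 12) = (u - 3)*(u + 4)*(u + 4)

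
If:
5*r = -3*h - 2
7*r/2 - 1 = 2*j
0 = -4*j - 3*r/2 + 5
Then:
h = -104/51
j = 16/17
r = 14/17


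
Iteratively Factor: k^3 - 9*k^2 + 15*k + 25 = (k - 5)*(k^2 - 4*k - 5) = (k - 5)^2*(k + 1)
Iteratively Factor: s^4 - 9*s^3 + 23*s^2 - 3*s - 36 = (s - 4)*(s^3 - 5*s^2 + 3*s + 9) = (s - 4)*(s + 1)*(s^2 - 6*s + 9) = (s - 4)*(s - 3)*(s + 1)*(s - 3)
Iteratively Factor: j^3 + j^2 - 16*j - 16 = (j - 4)*(j^2 + 5*j + 4) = (j - 4)*(j + 4)*(j + 1)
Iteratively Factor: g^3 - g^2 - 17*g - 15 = (g + 1)*(g^2 - 2*g - 15) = (g - 5)*(g + 1)*(g + 3)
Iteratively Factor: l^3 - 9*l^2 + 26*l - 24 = (l - 3)*(l^2 - 6*l + 8) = (l - 4)*(l - 3)*(l - 2)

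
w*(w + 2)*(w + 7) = w^3 + 9*w^2 + 14*w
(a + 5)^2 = a^2 + 10*a + 25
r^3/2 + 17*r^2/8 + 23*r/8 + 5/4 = (r/2 + 1)*(r + 1)*(r + 5/4)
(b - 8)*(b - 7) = b^2 - 15*b + 56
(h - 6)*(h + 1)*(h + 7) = h^3 + 2*h^2 - 41*h - 42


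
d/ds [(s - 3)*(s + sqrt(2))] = 2*s - 3 + sqrt(2)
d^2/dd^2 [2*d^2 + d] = 4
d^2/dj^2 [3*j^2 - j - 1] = 6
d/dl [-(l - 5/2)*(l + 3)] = -2*l - 1/2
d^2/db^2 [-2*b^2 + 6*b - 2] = -4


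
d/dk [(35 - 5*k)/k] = -35/k^2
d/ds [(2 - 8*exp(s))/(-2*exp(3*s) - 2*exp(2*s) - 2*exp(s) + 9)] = 4*(-8*exp(3*s) - exp(2*s) + 2*exp(s) - 17)*exp(s)/(4*exp(6*s) + 8*exp(5*s) + 12*exp(4*s) - 28*exp(3*s) - 32*exp(2*s) - 36*exp(s) + 81)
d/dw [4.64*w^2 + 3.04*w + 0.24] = 9.28*w + 3.04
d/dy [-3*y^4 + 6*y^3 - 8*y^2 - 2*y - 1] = -12*y^3 + 18*y^2 - 16*y - 2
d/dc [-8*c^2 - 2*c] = -16*c - 2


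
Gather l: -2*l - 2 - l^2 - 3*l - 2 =-l^2 - 5*l - 4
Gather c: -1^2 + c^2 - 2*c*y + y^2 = c^2 - 2*c*y + y^2 - 1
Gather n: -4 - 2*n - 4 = -2*n - 8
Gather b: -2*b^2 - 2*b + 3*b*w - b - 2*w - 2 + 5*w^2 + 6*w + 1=-2*b^2 + b*(3*w - 3) + 5*w^2 + 4*w - 1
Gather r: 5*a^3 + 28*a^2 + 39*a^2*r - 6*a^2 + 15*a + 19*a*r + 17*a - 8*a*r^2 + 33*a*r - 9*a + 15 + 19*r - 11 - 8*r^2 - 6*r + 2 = 5*a^3 + 22*a^2 + 23*a + r^2*(-8*a - 8) + r*(39*a^2 + 52*a + 13) + 6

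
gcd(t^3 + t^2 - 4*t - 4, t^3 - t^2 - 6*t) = t + 2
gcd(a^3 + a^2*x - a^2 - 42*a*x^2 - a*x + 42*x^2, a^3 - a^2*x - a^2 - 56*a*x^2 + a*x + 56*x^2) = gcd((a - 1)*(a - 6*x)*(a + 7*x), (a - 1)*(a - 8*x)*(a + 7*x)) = a^2 + 7*a*x - a - 7*x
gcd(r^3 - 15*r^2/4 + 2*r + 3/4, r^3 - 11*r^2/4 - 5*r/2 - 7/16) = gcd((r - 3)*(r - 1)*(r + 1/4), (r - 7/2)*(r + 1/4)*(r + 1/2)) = r + 1/4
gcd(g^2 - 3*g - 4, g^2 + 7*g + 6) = g + 1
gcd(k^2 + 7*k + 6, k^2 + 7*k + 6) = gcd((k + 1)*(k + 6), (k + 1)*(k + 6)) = k^2 + 7*k + 6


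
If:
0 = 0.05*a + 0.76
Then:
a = -15.20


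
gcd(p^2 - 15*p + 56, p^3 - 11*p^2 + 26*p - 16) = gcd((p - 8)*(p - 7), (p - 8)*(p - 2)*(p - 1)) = p - 8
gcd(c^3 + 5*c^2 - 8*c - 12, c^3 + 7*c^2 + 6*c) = c^2 + 7*c + 6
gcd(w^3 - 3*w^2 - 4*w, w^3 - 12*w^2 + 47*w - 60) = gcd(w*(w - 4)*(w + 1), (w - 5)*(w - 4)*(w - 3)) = w - 4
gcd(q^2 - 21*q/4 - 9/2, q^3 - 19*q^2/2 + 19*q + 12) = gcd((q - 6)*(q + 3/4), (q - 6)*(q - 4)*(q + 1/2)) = q - 6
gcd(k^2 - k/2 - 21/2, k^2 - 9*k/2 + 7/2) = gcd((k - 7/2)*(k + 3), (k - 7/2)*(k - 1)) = k - 7/2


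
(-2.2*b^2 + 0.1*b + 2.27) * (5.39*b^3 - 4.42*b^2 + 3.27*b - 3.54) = -11.858*b^5 + 10.263*b^4 + 4.5993*b^3 - 1.9184*b^2 + 7.0689*b - 8.0358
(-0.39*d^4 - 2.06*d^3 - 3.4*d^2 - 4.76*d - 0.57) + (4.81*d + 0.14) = -0.39*d^4 - 2.06*d^3 - 3.4*d^2 + 0.0499999999999998*d - 0.43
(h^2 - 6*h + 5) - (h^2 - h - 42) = 47 - 5*h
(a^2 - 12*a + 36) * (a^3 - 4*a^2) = a^5 - 16*a^4 + 84*a^3 - 144*a^2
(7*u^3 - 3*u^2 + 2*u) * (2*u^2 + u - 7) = 14*u^5 + u^4 - 48*u^3 + 23*u^2 - 14*u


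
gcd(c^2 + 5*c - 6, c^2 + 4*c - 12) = c + 6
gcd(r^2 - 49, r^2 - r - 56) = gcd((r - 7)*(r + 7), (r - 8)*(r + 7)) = r + 7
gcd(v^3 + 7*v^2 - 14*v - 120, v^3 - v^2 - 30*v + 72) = v^2 + 2*v - 24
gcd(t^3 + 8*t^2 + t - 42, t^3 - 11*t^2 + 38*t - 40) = t - 2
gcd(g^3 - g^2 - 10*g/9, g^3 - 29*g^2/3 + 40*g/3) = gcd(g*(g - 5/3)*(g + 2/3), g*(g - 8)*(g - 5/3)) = g^2 - 5*g/3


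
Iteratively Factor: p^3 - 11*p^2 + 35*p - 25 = (p - 5)*(p^2 - 6*p + 5) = (p - 5)*(p - 1)*(p - 5)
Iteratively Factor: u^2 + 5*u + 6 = (u + 3)*(u + 2)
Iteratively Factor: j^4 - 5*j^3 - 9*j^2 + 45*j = (j + 3)*(j^3 - 8*j^2 + 15*j) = (j - 3)*(j + 3)*(j^2 - 5*j) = (j - 5)*(j - 3)*(j + 3)*(j)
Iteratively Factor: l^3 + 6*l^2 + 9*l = (l + 3)*(l^2 + 3*l) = (l + 3)^2*(l)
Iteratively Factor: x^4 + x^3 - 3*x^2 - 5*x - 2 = (x + 1)*(x^3 - 3*x - 2) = (x - 2)*(x + 1)*(x^2 + 2*x + 1) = (x - 2)*(x + 1)^2*(x + 1)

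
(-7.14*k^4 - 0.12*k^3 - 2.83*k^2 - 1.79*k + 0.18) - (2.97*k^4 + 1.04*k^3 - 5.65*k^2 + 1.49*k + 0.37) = -10.11*k^4 - 1.16*k^3 + 2.82*k^2 - 3.28*k - 0.19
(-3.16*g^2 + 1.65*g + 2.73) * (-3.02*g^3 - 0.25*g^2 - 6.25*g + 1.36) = 9.5432*g^5 - 4.193*g^4 + 11.0929*g^3 - 15.2926*g^2 - 14.8185*g + 3.7128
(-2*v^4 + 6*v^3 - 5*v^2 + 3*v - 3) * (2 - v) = 2*v^5 - 10*v^4 + 17*v^3 - 13*v^2 + 9*v - 6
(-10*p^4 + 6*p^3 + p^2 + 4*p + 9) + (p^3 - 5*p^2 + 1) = -10*p^4 + 7*p^3 - 4*p^2 + 4*p + 10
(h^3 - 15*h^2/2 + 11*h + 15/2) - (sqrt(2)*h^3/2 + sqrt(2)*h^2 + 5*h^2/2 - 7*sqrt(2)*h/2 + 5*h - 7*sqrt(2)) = -sqrt(2)*h^3/2 + h^3 - 10*h^2 - sqrt(2)*h^2 + 7*sqrt(2)*h/2 + 6*h + 15/2 + 7*sqrt(2)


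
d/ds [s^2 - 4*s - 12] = 2*s - 4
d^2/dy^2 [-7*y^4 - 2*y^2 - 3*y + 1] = -84*y^2 - 4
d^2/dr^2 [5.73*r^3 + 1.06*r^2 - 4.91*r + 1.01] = 34.38*r + 2.12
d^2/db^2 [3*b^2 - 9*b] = 6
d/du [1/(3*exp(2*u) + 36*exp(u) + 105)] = 2*(-exp(u) - 6)*exp(u)/(3*(exp(2*u) + 12*exp(u) + 35)^2)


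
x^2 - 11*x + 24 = (x - 8)*(x - 3)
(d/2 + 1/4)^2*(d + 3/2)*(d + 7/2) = d^4/4 + 3*d^3/2 + 21*d^2/8 + 13*d/8 + 21/64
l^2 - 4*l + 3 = (l - 3)*(l - 1)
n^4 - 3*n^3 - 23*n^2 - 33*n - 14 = (n - 7)*(n + 1)^2*(n + 2)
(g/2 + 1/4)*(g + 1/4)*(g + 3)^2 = g^4/2 + 27*g^3/8 + 109*g^2/16 + 15*g/4 + 9/16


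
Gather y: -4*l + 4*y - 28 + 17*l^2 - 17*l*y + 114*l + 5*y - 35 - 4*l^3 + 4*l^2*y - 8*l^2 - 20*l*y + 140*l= -4*l^3 + 9*l^2 + 250*l + y*(4*l^2 - 37*l + 9) - 63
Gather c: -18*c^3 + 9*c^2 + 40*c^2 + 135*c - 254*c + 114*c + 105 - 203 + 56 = -18*c^3 + 49*c^2 - 5*c - 42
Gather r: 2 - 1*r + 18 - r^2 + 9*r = -r^2 + 8*r + 20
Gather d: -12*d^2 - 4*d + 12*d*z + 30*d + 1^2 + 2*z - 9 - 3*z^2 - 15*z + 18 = -12*d^2 + d*(12*z + 26) - 3*z^2 - 13*z + 10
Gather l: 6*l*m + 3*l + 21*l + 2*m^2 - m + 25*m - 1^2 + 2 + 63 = l*(6*m + 24) + 2*m^2 + 24*m + 64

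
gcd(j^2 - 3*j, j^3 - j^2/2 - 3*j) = j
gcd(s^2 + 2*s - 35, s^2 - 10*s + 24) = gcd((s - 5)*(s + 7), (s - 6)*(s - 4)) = 1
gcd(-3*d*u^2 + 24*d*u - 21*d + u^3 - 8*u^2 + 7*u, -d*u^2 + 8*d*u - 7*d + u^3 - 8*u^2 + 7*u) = u^2 - 8*u + 7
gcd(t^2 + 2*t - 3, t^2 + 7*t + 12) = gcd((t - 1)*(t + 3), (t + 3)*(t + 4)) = t + 3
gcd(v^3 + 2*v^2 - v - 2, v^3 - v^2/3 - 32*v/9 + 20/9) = v + 2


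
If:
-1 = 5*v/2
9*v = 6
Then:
No Solution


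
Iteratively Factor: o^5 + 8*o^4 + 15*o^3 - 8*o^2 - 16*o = (o + 4)*(o^4 + 4*o^3 - o^2 - 4*o) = (o + 4)^2*(o^3 - o) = (o - 1)*(o + 4)^2*(o^2 + o) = (o - 1)*(o + 1)*(o + 4)^2*(o)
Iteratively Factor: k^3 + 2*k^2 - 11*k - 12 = (k - 3)*(k^2 + 5*k + 4) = (k - 3)*(k + 4)*(k + 1)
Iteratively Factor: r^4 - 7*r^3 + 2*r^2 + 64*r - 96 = (r - 4)*(r^3 - 3*r^2 - 10*r + 24) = (r - 4)*(r - 2)*(r^2 - r - 12) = (r - 4)^2*(r - 2)*(r + 3)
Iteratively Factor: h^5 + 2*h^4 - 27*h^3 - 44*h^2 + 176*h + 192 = (h + 4)*(h^4 - 2*h^3 - 19*h^2 + 32*h + 48) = (h + 1)*(h + 4)*(h^3 - 3*h^2 - 16*h + 48) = (h - 3)*(h + 1)*(h + 4)*(h^2 - 16) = (h - 3)*(h + 1)*(h + 4)^2*(h - 4)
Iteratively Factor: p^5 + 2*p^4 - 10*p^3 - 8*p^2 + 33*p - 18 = (p - 1)*(p^4 + 3*p^3 - 7*p^2 - 15*p + 18) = (p - 2)*(p - 1)*(p^3 + 5*p^2 + 3*p - 9) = (p - 2)*(p - 1)*(p + 3)*(p^2 + 2*p - 3) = (p - 2)*(p - 1)^2*(p + 3)*(p + 3)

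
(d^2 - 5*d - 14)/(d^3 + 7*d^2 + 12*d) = (d^2 - 5*d - 14)/(d*(d^2 + 7*d + 12))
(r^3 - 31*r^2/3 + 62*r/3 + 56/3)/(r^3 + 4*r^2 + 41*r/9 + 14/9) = 3*(r^2 - 11*r + 28)/(3*r^2 + 10*r + 7)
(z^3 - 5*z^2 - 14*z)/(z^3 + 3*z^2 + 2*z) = (z - 7)/(z + 1)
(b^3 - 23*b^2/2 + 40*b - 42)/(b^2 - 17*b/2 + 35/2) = (b^2 - 8*b + 12)/(b - 5)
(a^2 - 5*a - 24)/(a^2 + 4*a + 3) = (a - 8)/(a + 1)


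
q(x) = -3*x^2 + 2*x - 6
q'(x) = 2 - 6*x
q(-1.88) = -20.36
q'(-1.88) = 13.28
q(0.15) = -5.77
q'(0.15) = 1.10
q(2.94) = -26.05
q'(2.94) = -15.64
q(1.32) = -8.59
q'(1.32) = -5.92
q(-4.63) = -79.57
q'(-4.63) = 29.78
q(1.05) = -7.21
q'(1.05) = -4.30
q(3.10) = -28.63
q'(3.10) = -16.60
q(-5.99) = -125.62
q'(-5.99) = 37.94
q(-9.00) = -267.00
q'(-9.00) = 56.00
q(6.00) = -102.00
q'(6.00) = -34.00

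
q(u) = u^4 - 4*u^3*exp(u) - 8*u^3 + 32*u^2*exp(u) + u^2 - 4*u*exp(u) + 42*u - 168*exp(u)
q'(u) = -4*u^3*exp(u) + 4*u^3 + 20*u^2*exp(u) - 24*u^2 + 60*u*exp(u) + 2*u - 172*exp(u) + 42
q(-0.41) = -123.12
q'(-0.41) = -91.19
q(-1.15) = -69.47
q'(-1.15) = -64.13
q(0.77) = -302.83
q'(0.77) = -218.90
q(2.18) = -548.58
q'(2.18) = 83.50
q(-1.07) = -74.59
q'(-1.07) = -64.00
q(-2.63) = 99.68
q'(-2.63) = -210.59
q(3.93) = 3381.03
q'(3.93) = 6535.01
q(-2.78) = 133.52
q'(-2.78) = -241.08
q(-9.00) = 12096.66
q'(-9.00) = -4835.53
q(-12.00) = 34200.07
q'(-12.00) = -10349.95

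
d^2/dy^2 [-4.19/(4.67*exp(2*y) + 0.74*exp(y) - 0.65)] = (-4.19*(9.34*exp(y) + 0.74)*(18.68*exp(y) + 1.48)*exp(y) + (78.2692*exp(y) + 3.1006)*(4.67*exp(2*y) + 0.74*exp(y) - 0.65))*exp(y)/(4.67*exp(2*y) + 0.74*exp(y) - 0.65)^3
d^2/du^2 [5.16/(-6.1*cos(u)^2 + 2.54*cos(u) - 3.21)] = (768.0144*(1 - cos(u)^2)^2 - 239.84712*cos(u)^3 + 13.145616*cos(u)^2 + 521.765784*cos(u) - 632.518992)/(6.1*cos(u)^2 - 2.54*cos(u) + 3.21)^3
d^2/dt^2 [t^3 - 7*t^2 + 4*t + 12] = 6*t - 14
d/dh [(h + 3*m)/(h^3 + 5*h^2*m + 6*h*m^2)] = 2*(-h - m)/(h^2*(h^2 + 4*h*m + 4*m^2))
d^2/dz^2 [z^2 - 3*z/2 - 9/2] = 2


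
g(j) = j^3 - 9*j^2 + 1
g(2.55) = -40.94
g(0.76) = -3.76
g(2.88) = -49.76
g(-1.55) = -24.35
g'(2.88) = -26.96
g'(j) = 3*j^2 - 18*j = 3*j*(j - 6)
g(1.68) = -19.66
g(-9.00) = -1457.00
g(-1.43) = -20.33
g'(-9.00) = 405.00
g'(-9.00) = 405.00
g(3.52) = -66.90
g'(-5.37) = 183.17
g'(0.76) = -11.95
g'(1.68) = -21.77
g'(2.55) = -26.39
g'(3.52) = -26.19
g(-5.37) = -413.39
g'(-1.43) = 31.87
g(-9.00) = -1457.00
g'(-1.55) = 35.11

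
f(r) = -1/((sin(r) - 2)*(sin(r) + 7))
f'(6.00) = 0.02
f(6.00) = 0.07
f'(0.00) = 0.03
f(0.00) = 0.07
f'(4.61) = -0.00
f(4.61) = 0.06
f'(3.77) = -0.01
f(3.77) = 0.06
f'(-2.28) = -0.01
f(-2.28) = 0.06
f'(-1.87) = -0.00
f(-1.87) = 0.06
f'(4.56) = -0.00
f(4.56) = 0.06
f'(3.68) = -0.01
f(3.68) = 0.06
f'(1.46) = 0.01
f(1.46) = 0.12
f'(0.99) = 0.04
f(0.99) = 0.11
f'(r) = cos(r)/((sin(r) - 2)*(sin(r) + 7)^2) + cos(r)/((sin(r) - 2)^2*(sin(r) + 7))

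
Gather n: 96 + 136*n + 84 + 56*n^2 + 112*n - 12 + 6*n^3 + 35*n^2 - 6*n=6*n^3 + 91*n^2 + 242*n + 168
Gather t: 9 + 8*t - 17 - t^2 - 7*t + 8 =-t^2 + t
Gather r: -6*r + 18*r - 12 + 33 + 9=12*r + 30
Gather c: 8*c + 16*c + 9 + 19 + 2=24*c + 30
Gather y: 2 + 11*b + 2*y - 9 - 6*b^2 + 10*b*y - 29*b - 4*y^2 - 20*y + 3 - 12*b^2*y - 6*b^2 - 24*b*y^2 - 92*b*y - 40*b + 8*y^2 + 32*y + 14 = -12*b^2 - 58*b + y^2*(4 - 24*b) + y*(-12*b^2 - 82*b + 14) + 10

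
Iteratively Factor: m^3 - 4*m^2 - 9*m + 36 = (m - 4)*(m^2 - 9) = (m - 4)*(m + 3)*(m - 3)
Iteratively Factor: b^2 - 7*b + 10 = (b - 2)*(b - 5)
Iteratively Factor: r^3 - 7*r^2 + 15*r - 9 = (r - 3)*(r^2 - 4*r + 3) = (r - 3)*(r - 1)*(r - 3)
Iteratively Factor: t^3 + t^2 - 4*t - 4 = (t - 2)*(t^2 + 3*t + 2) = (t - 2)*(t + 2)*(t + 1)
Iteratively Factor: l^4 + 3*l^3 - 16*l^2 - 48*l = (l)*(l^3 + 3*l^2 - 16*l - 48) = l*(l - 4)*(l^2 + 7*l + 12) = l*(l - 4)*(l + 3)*(l + 4)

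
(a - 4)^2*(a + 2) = a^3 - 6*a^2 + 32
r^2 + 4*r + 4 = (r + 2)^2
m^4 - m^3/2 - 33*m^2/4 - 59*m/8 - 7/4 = (m - 7/2)*(m + 1/2)^2*(m + 2)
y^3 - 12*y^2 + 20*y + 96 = (y - 8)*(y - 6)*(y + 2)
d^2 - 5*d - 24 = (d - 8)*(d + 3)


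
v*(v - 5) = v^2 - 5*v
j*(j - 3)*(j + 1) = j^3 - 2*j^2 - 3*j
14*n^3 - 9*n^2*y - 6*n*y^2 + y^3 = (-7*n + y)*(-n + y)*(2*n + y)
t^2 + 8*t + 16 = (t + 4)^2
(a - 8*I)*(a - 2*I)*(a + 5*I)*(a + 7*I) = a^4 + 2*I*a^3 + 69*a^2 + 158*I*a + 560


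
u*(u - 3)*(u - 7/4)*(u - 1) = u^4 - 23*u^3/4 + 10*u^2 - 21*u/4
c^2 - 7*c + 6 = (c - 6)*(c - 1)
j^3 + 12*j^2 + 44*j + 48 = (j + 2)*(j + 4)*(j + 6)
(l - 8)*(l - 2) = l^2 - 10*l + 16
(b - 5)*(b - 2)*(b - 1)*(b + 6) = b^4 - 2*b^3 - 31*b^2 + 92*b - 60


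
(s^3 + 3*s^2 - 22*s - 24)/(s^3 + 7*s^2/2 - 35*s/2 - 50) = 2*(s^2 + 7*s + 6)/(2*s^2 + 15*s + 25)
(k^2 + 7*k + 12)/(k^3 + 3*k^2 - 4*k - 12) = (k + 4)/(k^2 - 4)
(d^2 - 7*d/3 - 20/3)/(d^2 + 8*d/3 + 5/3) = (d - 4)/(d + 1)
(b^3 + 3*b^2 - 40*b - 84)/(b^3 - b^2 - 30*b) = (b^2 + 9*b + 14)/(b*(b + 5))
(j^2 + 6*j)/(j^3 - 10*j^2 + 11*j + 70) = j*(j + 6)/(j^3 - 10*j^2 + 11*j + 70)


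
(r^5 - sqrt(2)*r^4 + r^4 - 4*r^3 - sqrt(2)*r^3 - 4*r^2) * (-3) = -3*r^5 - 3*r^4 + 3*sqrt(2)*r^4 + 3*sqrt(2)*r^3 + 12*r^3 + 12*r^2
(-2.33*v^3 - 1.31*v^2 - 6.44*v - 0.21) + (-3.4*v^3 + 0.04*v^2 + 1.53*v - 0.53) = -5.73*v^3 - 1.27*v^2 - 4.91*v - 0.74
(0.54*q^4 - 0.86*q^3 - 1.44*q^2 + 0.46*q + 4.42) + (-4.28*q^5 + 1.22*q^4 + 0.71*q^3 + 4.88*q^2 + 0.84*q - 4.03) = -4.28*q^5 + 1.76*q^4 - 0.15*q^3 + 3.44*q^2 + 1.3*q + 0.39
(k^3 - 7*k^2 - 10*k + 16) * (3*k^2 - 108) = 3*k^5 - 21*k^4 - 138*k^3 + 804*k^2 + 1080*k - 1728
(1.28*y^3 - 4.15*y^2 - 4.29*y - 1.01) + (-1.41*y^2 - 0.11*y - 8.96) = 1.28*y^3 - 5.56*y^2 - 4.4*y - 9.97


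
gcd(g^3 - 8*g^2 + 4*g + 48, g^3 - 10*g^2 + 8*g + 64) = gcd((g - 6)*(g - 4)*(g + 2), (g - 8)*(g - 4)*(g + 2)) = g^2 - 2*g - 8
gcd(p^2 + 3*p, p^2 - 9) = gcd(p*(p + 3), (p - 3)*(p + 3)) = p + 3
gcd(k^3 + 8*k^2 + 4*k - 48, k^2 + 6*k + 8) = k + 4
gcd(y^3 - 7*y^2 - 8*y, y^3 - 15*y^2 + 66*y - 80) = y - 8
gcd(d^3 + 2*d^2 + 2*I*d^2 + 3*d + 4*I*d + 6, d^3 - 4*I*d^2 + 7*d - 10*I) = d - I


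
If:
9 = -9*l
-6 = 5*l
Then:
No Solution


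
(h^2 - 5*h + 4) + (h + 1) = h^2 - 4*h + 5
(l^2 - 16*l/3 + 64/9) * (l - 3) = l^3 - 25*l^2/3 + 208*l/9 - 64/3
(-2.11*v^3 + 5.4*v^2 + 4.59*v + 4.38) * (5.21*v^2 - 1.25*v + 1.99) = -10.9931*v^5 + 30.7715*v^4 + 12.965*v^3 + 27.8283*v^2 + 3.6591*v + 8.7162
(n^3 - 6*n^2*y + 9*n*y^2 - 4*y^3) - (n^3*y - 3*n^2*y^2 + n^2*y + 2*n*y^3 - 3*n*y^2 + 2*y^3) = -n^3*y + n^3 + 3*n^2*y^2 - 7*n^2*y - 2*n*y^3 + 12*n*y^2 - 6*y^3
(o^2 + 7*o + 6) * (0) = 0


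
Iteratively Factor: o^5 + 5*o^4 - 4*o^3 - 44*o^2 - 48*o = (o + 2)*(o^4 + 3*o^3 - 10*o^2 - 24*o) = (o + 2)^2*(o^3 + o^2 - 12*o) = o*(o + 2)^2*(o^2 + o - 12) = o*(o + 2)^2*(o + 4)*(o - 3)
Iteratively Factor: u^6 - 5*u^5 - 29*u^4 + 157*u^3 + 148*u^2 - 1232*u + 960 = (u + 4)*(u^5 - 9*u^4 + 7*u^3 + 129*u^2 - 368*u + 240) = (u - 4)*(u + 4)*(u^4 - 5*u^3 - 13*u^2 + 77*u - 60) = (u - 4)*(u + 4)^2*(u^3 - 9*u^2 + 23*u - 15) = (u - 5)*(u - 4)*(u + 4)^2*(u^2 - 4*u + 3) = (u - 5)*(u - 4)*(u - 1)*(u + 4)^2*(u - 3)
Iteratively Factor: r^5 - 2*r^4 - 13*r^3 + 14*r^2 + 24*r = (r - 4)*(r^4 + 2*r^3 - 5*r^2 - 6*r) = (r - 4)*(r + 1)*(r^3 + r^2 - 6*r) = (r - 4)*(r + 1)*(r + 3)*(r^2 - 2*r) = r*(r - 4)*(r + 1)*(r + 3)*(r - 2)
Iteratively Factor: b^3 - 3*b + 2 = (b - 1)*(b^2 + b - 2) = (b - 1)*(b + 2)*(b - 1)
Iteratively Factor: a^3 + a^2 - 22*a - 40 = (a - 5)*(a^2 + 6*a + 8) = (a - 5)*(a + 2)*(a + 4)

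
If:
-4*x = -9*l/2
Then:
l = 8*x/9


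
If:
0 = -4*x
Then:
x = 0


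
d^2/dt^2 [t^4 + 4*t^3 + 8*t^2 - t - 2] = 12*t^2 + 24*t + 16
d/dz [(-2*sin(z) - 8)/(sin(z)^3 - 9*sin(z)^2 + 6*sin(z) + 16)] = 2*(2*sin(z)^3 + 3*sin(z)^2 - 72*sin(z) + 8)*cos(z)/(sin(z)^3 - 9*sin(z)^2 + 6*sin(z) + 16)^2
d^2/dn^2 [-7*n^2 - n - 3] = -14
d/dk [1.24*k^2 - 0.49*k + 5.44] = 2.48*k - 0.49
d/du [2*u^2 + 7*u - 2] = 4*u + 7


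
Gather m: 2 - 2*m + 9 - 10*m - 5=6 - 12*m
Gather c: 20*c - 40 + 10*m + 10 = 20*c + 10*m - 30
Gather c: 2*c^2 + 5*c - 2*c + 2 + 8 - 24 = 2*c^2 + 3*c - 14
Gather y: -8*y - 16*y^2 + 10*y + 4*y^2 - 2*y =-12*y^2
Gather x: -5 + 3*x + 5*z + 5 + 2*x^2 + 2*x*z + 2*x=2*x^2 + x*(2*z + 5) + 5*z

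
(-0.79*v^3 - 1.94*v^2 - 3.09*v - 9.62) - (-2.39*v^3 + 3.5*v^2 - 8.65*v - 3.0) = 1.6*v^3 - 5.44*v^2 + 5.56*v - 6.62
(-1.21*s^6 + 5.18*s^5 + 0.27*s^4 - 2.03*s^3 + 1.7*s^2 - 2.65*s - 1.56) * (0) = 0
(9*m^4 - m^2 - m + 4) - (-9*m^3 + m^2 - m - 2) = 9*m^4 + 9*m^3 - 2*m^2 + 6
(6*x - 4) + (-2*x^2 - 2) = -2*x^2 + 6*x - 6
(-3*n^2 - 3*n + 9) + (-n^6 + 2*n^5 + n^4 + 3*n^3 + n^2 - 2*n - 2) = -n^6 + 2*n^5 + n^4 + 3*n^3 - 2*n^2 - 5*n + 7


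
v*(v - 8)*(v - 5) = v^3 - 13*v^2 + 40*v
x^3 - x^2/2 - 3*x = x*(x - 2)*(x + 3/2)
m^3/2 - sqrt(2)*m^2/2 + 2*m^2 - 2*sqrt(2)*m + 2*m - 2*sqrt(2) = (m/2 + 1)*(m + 2)*(m - sqrt(2))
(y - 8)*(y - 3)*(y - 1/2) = y^3 - 23*y^2/2 + 59*y/2 - 12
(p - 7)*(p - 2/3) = p^2 - 23*p/3 + 14/3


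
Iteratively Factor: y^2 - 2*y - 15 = (y + 3)*(y - 5)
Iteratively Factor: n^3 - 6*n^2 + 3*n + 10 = (n - 5)*(n^2 - n - 2) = (n - 5)*(n + 1)*(n - 2)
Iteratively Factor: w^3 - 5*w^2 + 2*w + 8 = (w - 4)*(w^2 - w - 2) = (w - 4)*(w - 2)*(w + 1)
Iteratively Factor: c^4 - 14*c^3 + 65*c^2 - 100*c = (c)*(c^3 - 14*c^2 + 65*c - 100) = c*(c - 5)*(c^2 - 9*c + 20) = c*(c - 5)^2*(c - 4)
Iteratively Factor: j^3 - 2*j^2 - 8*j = (j + 2)*(j^2 - 4*j) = j*(j + 2)*(j - 4)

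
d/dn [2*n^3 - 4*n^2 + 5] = 2*n*(3*n - 4)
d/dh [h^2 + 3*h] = 2*h + 3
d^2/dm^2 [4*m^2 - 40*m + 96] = 8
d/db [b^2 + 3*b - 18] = 2*b + 3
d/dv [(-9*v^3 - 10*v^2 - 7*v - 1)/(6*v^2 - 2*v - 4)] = (-27*v^4 + 18*v^3 + 85*v^2 + 46*v + 13)/(2*(9*v^4 - 6*v^3 - 11*v^2 + 4*v + 4))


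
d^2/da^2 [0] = 0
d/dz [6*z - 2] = 6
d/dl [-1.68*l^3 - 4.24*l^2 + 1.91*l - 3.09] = -5.04*l^2 - 8.48*l + 1.91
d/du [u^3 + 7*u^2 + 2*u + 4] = 3*u^2 + 14*u + 2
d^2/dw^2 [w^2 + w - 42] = 2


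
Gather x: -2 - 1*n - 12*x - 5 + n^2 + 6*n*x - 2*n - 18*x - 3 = n^2 - 3*n + x*(6*n - 30) - 10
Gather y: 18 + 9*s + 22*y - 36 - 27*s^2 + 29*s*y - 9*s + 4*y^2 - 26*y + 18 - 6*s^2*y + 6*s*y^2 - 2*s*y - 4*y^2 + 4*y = -27*s^2 + 6*s*y^2 + y*(-6*s^2 + 27*s)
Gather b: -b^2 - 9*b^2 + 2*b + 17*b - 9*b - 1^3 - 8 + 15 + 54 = -10*b^2 + 10*b + 60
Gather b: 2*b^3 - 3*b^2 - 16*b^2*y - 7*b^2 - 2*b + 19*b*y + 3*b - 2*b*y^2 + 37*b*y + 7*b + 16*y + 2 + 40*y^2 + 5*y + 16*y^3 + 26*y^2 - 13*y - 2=2*b^3 + b^2*(-16*y - 10) + b*(-2*y^2 + 56*y + 8) + 16*y^3 + 66*y^2 + 8*y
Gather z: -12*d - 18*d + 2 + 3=5 - 30*d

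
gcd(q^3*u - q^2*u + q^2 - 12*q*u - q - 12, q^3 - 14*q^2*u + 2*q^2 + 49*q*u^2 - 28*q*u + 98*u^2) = 1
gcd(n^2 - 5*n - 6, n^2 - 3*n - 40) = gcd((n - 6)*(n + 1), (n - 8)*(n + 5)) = 1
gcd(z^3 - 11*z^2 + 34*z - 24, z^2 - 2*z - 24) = z - 6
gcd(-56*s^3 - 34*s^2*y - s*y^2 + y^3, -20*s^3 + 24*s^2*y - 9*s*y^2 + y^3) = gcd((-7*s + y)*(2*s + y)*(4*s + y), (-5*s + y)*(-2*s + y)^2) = 1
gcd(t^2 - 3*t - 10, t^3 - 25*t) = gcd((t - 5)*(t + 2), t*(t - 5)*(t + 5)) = t - 5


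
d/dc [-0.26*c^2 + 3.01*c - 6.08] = 3.01 - 0.52*c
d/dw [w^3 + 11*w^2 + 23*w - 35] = 3*w^2 + 22*w + 23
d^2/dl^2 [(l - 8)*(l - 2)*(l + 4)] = 6*l - 12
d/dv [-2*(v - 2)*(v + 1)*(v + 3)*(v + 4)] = -8*v^3 - 36*v^2 - 12*v + 52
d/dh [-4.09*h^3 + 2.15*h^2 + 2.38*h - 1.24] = -12.27*h^2 + 4.3*h + 2.38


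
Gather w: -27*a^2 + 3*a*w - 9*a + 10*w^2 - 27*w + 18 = -27*a^2 - 9*a + 10*w^2 + w*(3*a - 27) + 18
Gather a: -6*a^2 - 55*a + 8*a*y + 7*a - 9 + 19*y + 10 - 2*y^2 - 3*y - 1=-6*a^2 + a*(8*y - 48) - 2*y^2 + 16*y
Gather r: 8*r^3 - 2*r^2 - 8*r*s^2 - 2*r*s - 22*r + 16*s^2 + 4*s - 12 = 8*r^3 - 2*r^2 + r*(-8*s^2 - 2*s - 22) + 16*s^2 + 4*s - 12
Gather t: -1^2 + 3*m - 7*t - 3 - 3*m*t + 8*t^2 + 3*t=3*m + 8*t^2 + t*(-3*m - 4) - 4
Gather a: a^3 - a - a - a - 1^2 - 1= a^3 - 3*a - 2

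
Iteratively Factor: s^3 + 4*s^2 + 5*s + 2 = (s + 1)*(s^2 + 3*s + 2) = (s + 1)*(s + 2)*(s + 1)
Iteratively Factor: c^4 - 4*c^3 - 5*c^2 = (c - 5)*(c^3 + c^2) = c*(c - 5)*(c^2 + c) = c^2*(c - 5)*(c + 1)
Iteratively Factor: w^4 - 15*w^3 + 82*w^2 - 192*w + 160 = (w - 2)*(w^3 - 13*w^2 + 56*w - 80) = (w - 4)*(w - 2)*(w^2 - 9*w + 20) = (w - 5)*(w - 4)*(w - 2)*(w - 4)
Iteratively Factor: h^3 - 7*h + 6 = (h + 3)*(h^2 - 3*h + 2) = (h - 2)*(h + 3)*(h - 1)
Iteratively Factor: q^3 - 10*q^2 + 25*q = (q)*(q^2 - 10*q + 25) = q*(q - 5)*(q - 5)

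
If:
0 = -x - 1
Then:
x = -1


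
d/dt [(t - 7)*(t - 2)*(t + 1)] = 3*t^2 - 16*t + 5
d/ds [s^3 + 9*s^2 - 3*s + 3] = 3*s^2 + 18*s - 3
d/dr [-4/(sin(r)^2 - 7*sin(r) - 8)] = 4*(2*sin(r) - 7)*cos(r)/((sin(r) - 8)^2*(sin(r) + 1)^2)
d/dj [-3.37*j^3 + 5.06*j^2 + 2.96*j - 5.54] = -10.11*j^2 + 10.12*j + 2.96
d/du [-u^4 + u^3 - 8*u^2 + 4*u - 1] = -4*u^3 + 3*u^2 - 16*u + 4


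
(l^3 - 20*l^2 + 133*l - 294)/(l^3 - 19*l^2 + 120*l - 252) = (l - 7)/(l - 6)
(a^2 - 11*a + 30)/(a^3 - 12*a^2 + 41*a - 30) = 1/(a - 1)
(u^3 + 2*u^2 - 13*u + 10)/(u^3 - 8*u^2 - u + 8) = (u^2 + 3*u - 10)/(u^2 - 7*u - 8)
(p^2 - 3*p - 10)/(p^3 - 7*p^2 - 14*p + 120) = (p + 2)/(p^2 - 2*p - 24)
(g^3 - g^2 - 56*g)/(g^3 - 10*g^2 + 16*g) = (g + 7)/(g - 2)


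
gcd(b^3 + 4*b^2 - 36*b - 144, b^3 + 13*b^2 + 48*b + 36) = b + 6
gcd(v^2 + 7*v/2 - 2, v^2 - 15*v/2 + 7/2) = v - 1/2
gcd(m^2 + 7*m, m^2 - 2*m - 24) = 1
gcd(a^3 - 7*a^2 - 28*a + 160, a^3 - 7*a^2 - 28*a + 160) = a^3 - 7*a^2 - 28*a + 160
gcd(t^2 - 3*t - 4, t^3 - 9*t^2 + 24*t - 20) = 1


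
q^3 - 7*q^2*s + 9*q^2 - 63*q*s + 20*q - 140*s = (q + 4)*(q + 5)*(q - 7*s)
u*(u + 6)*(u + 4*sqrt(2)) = u^3 + 4*sqrt(2)*u^2 + 6*u^2 + 24*sqrt(2)*u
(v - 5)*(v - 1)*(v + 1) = v^3 - 5*v^2 - v + 5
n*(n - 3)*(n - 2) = n^3 - 5*n^2 + 6*n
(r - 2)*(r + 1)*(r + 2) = r^3 + r^2 - 4*r - 4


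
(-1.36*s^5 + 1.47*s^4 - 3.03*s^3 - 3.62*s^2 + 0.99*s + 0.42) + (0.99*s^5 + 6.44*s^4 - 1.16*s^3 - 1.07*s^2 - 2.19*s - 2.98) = -0.37*s^5 + 7.91*s^4 - 4.19*s^3 - 4.69*s^2 - 1.2*s - 2.56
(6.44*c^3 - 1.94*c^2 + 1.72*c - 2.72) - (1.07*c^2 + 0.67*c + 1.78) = 6.44*c^3 - 3.01*c^2 + 1.05*c - 4.5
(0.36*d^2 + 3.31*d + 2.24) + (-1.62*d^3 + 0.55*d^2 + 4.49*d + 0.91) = -1.62*d^3 + 0.91*d^2 + 7.8*d + 3.15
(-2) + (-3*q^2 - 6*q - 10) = -3*q^2 - 6*q - 12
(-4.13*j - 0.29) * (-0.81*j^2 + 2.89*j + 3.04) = 3.3453*j^3 - 11.7008*j^2 - 13.3933*j - 0.8816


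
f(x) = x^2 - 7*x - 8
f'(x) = 2*x - 7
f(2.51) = -19.27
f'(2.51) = -1.98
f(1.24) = -15.14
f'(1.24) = -4.52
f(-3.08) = 23.05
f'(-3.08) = -13.16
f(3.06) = -20.06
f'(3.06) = -0.88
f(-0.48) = -4.41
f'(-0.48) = -7.96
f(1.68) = -16.94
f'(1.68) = -3.64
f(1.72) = -17.08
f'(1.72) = -3.56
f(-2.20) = 12.24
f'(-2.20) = -11.40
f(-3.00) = 22.00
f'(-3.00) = -13.00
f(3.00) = -20.00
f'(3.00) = -1.00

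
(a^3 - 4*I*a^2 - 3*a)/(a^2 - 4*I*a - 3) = a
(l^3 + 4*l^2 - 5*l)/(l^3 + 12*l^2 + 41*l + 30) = l*(l - 1)/(l^2 + 7*l + 6)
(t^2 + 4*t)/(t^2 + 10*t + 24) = t/(t + 6)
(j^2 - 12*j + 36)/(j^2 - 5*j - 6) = (j - 6)/(j + 1)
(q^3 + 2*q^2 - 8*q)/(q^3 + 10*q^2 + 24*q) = (q - 2)/(q + 6)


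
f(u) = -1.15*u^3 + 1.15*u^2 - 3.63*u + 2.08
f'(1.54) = -8.27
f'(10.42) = -354.25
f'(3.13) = -30.23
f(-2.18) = 27.37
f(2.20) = -12.59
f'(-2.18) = -25.04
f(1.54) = -4.98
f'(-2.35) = -28.09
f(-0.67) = 5.37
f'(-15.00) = -814.38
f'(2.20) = -15.27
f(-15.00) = 4196.53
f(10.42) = -1211.95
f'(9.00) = -262.38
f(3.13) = -33.28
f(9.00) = -775.79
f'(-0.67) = -6.72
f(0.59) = 0.10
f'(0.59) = -3.47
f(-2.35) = 31.89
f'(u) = -3.45*u^2 + 2.3*u - 3.63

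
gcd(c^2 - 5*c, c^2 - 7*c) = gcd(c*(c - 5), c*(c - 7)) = c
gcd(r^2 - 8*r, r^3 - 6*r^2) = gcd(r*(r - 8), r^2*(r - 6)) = r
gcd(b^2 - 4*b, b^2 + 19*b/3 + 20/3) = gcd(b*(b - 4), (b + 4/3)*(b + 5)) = 1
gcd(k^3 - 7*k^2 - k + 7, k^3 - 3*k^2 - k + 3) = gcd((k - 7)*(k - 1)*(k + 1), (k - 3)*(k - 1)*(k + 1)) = k^2 - 1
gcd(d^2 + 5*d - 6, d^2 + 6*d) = d + 6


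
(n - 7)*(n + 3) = n^2 - 4*n - 21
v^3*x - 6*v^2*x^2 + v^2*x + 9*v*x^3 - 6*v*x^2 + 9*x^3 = (v - 3*x)^2*(v*x + x)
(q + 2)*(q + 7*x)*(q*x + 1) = q^3*x + 7*q^2*x^2 + 2*q^2*x + q^2 + 14*q*x^2 + 7*q*x + 2*q + 14*x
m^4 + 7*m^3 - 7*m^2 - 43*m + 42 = (m - 2)*(m - 1)*(m + 3)*(m + 7)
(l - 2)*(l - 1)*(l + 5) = l^3 + 2*l^2 - 13*l + 10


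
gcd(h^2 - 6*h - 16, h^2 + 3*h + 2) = h + 2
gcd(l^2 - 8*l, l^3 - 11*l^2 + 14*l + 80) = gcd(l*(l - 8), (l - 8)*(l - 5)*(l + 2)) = l - 8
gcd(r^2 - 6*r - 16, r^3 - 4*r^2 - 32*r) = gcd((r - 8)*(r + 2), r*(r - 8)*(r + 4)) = r - 8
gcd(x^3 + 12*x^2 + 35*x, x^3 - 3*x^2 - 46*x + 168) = x + 7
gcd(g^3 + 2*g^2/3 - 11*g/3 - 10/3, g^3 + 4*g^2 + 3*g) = g + 1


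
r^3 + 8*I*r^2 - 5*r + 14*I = (r - I)*(r + 2*I)*(r + 7*I)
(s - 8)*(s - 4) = s^2 - 12*s + 32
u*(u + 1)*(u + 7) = u^3 + 8*u^2 + 7*u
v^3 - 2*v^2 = v^2*(v - 2)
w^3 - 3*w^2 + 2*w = w*(w - 2)*(w - 1)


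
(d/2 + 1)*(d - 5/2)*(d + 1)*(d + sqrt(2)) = d^4/2 + d^3/4 + sqrt(2)*d^3/2 - 11*d^2/4 + sqrt(2)*d^2/4 - 11*sqrt(2)*d/4 - 5*d/2 - 5*sqrt(2)/2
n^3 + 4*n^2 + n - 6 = (n - 1)*(n + 2)*(n + 3)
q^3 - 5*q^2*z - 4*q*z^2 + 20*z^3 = (q - 5*z)*(q - 2*z)*(q + 2*z)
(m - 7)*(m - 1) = m^2 - 8*m + 7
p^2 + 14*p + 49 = (p + 7)^2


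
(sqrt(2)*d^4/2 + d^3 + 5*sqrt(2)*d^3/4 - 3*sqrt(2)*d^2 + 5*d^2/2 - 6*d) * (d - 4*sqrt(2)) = sqrt(2)*d^5/2 - 3*d^4 + 5*sqrt(2)*d^4/4 - 7*sqrt(2)*d^3 - 15*d^3/2 - 10*sqrt(2)*d^2 + 18*d^2 + 24*sqrt(2)*d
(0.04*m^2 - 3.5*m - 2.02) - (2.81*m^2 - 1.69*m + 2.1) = -2.77*m^2 - 1.81*m - 4.12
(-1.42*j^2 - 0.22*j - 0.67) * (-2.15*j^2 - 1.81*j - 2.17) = 3.053*j^4 + 3.0432*j^3 + 4.9201*j^2 + 1.6901*j + 1.4539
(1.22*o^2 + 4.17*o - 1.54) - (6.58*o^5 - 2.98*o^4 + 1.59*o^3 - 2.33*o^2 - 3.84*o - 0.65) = -6.58*o^5 + 2.98*o^4 - 1.59*o^3 + 3.55*o^2 + 8.01*o - 0.89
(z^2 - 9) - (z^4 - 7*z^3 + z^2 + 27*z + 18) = -z^4 + 7*z^3 - 27*z - 27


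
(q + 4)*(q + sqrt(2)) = q^2 + sqrt(2)*q + 4*q + 4*sqrt(2)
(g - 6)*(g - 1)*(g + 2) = g^3 - 5*g^2 - 8*g + 12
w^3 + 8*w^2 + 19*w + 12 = (w + 1)*(w + 3)*(w + 4)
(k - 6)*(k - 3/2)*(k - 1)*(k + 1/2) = k^4 - 8*k^3 + 49*k^2/4 - 3*k/4 - 9/2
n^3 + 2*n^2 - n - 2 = (n - 1)*(n + 1)*(n + 2)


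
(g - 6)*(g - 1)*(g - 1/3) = g^3 - 22*g^2/3 + 25*g/3 - 2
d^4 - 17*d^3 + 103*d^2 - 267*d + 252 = (d - 7)*(d - 4)*(d - 3)^2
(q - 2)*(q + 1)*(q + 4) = q^3 + 3*q^2 - 6*q - 8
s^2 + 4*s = s*(s + 4)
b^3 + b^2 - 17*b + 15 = (b - 3)*(b - 1)*(b + 5)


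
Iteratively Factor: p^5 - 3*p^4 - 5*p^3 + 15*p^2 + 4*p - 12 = (p + 2)*(p^4 - 5*p^3 + 5*p^2 + 5*p - 6) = (p - 1)*(p + 2)*(p^3 - 4*p^2 + p + 6) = (p - 2)*(p - 1)*(p + 2)*(p^2 - 2*p - 3) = (p - 2)*(p - 1)*(p + 1)*(p + 2)*(p - 3)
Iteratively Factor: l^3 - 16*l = (l - 4)*(l^2 + 4*l) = (l - 4)*(l + 4)*(l)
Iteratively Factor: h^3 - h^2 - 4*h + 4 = (h - 2)*(h^2 + h - 2) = (h - 2)*(h - 1)*(h + 2)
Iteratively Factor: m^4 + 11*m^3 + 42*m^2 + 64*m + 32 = (m + 4)*(m^3 + 7*m^2 + 14*m + 8) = (m + 4)^2*(m^2 + 3*m + 2) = (m + 1)*(m + 4)^2*(m + 2)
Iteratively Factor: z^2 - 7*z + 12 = (z - 3)*(z - 4)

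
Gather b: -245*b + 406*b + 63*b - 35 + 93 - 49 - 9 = 224*b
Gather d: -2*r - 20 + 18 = -2*r - 2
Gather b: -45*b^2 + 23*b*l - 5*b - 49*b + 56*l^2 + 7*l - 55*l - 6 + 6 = -45*b^2 + b*(23*l - 54) + 56*l^2 - 48*l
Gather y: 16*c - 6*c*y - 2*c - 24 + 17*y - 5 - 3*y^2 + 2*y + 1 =14*c - 3*y^2 + y*(19 - 6*c) - 28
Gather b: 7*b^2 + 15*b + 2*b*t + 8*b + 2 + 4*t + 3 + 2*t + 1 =7*b^2 + b*(2*t + 23) + 6*t + 6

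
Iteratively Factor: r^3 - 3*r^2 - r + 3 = (r + 1)*(r^2 - 4*r + 3) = (r - 3)*(r + 1)*(r - 1)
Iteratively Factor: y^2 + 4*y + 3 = (y + 3)*(y + 1)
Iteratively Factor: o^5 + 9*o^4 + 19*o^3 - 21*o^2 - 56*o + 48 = (o + 4)*(o^4 + 5*o^3 - o^2 - 17*o + 12) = (o - 1)*(o + 4)*(o^3 + 6*o^2 + 5*o - 12) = (o - 1)*(o + 4)^2*(o^2 + 2*o - 3) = (o - 1)^2*(o + 4)^2*(o + 3)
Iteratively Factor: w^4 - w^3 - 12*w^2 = (w + 3)*(w^3 - 4*w^2) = w*(w + 3)*(w^2 - 4*w) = w*(w - 4)*(w + 3)*(w)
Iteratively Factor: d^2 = (d)*(d)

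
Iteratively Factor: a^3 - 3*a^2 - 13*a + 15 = (a + 3)*(a^2 - 6*a + 5) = (a - 1)*(a + 3)*(a - 5)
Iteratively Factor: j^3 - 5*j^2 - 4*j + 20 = (j - 2)*(j^2 - 3*j - 10) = (j - 5)*(j - 2)*(j + 2)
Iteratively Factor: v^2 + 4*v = (v + 4)*(v)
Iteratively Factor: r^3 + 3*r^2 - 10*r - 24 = (r + 2)*(r^2 + r - 12) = (r - 3)*(r + 2)*(r + 4)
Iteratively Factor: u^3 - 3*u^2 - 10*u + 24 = (u - 2)*(u^2 - u - 12) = (u - 2)*(u + 3)*(u - 4)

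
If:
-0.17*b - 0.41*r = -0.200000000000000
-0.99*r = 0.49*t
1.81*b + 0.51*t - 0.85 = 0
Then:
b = 0.60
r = 0.24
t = -0.48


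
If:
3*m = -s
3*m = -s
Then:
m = -s/3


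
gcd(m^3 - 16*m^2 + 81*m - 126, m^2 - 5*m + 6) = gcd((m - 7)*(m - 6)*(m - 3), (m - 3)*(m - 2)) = m - 3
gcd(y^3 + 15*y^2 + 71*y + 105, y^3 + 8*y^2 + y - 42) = y^2 + 10*y + 21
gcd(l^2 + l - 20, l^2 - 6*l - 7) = 1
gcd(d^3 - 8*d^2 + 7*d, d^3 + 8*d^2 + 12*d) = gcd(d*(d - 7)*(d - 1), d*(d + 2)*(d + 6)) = d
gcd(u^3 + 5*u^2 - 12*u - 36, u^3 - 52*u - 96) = u^2 + 8*u + 12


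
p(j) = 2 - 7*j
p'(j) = -7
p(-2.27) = 17.89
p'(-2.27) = -7.00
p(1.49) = -8.43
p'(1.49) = -7.00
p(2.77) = -17.39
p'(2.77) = -7.00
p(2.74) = -17.18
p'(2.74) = -7.00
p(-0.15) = 3.05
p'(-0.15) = -7.00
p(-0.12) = 2.84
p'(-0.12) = -7.00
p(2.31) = -14.17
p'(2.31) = -7.00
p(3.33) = -21.31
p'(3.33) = -7.00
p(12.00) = -82.00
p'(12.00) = -7.00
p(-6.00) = 44.00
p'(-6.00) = -7.00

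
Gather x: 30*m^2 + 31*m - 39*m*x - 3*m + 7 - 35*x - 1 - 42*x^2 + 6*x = 30*m^2 + 28*m - 42*x^2 + x*(-39*m - 29) + 6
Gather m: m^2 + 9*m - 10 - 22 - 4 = m^2 + 9*m - 36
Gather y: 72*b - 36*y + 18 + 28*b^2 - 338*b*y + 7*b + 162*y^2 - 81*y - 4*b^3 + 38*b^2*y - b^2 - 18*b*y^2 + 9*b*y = -4*b^3 + 27*b^2 + 79*b + y^2*(162 - 18*b) + y*(38*b^2 - 329*b - 117) + 18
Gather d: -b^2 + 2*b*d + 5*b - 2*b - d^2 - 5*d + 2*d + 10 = -b^2 + 3*b - d^2 + d*(2*b - 3) + 10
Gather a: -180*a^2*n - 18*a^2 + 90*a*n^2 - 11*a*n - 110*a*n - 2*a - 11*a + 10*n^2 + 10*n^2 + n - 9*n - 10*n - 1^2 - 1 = a^2*(-180*n - 18) + a*(90*n^2 - 121*n - 13) + 20*n^2 - 18*n - 2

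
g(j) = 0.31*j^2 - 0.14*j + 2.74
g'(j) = 0.62*j - 0.14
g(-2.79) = 5.54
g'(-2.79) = -1.87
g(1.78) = 3.47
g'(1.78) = 0.96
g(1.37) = 3.13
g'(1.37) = 0.71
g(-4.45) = 9.50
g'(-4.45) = -2.90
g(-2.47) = 4.98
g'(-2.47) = -1.67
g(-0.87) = 3.10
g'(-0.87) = -0.68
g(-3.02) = 5.99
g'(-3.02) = -2.01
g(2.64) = 4.53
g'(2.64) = 1.50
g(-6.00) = 14.74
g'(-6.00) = -3.86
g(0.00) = 2.74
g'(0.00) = -0.14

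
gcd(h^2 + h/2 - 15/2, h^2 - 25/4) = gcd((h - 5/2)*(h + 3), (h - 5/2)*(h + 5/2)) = h - 5/2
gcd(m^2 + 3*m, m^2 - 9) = m + 3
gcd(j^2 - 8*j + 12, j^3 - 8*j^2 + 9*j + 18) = j - 6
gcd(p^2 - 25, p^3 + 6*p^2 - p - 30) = p + 5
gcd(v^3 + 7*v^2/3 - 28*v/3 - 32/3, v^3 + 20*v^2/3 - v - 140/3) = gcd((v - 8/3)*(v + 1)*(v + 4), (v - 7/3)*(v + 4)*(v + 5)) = v + 4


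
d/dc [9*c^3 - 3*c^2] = 3*c*(9*c - 2)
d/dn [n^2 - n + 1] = 2*n - 1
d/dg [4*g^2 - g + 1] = 8*g - 1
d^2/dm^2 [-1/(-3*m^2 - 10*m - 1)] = 2*(-9*m^2 - 30*m + 4*(3*m + 5)^2 - 3)/(3*m^2 + 10*m + 1)^3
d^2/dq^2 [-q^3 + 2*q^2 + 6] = 4 - 6*q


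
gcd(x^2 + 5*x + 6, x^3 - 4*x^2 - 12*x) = x + 2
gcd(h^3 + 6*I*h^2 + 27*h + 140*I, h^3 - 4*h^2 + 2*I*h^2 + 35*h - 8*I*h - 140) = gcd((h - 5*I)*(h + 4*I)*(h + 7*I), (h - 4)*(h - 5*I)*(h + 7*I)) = h^2 + 2*I*h + 35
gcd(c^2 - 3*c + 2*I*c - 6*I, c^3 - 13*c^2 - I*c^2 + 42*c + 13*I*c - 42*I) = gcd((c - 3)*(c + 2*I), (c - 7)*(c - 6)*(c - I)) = 1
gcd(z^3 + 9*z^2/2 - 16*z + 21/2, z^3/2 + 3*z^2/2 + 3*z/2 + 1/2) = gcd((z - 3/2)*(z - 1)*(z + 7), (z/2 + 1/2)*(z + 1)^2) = 1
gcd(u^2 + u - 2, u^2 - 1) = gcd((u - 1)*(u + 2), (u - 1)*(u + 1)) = u - 1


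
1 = 1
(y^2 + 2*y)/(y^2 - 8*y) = (y + 2)/(y - 8)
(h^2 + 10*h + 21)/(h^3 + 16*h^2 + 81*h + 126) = 1/(h + 6)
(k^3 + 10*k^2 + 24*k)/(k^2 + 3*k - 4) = k*(k + 6)/(k - 1)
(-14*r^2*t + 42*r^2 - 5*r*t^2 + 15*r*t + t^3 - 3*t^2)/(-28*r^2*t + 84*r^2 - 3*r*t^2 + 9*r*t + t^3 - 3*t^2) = (2*r + t)/(4*r + t)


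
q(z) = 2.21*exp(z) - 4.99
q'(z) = 2.21*exp(z)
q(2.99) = 38.96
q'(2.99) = 43.95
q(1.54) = 5.32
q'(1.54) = 10.31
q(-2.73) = -4.85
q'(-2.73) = 0.14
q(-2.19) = -4.74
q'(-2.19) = 0.25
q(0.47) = -1.45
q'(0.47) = 3.54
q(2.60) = 24.76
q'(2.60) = 29.75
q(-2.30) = -4.77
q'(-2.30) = 0.22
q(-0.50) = -3.65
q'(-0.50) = 1.34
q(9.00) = 17902.83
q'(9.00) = 17907.82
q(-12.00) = -4.99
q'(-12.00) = 0.00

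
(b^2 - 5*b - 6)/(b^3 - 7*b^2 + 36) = (b + 1)/(b^2 - b - 6)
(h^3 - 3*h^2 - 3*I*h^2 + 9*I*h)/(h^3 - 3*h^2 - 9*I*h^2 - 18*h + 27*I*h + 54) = h/(h - 6*I)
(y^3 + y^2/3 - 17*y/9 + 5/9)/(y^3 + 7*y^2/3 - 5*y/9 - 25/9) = (3*y - 1)/(3*y + 5)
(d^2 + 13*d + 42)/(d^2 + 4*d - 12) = (d + 7)/(d - 2)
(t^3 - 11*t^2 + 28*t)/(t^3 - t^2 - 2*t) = (-t^2 + 11*t - 28)/(-t^2 + t + 2)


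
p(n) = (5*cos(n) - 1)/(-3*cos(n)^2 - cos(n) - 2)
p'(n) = (-6*sin(n)*cos(n) - sin(n))*(5*cos(n) - 1)/(-3*cos(n)^2 - cos(n) - 2)^2 - 5*sin(n)/(-3*cos(n)^2 - cos(n) - 2)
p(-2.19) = 1.61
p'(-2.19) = -0.34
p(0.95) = -0.53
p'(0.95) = 0.59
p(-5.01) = -0.18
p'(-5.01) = 1.68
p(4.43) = 1.22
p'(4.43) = -2.05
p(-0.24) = -0.66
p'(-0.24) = -0.02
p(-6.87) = -0.64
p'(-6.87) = -0.13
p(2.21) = 1.61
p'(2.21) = 0.27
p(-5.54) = -0.61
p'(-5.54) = 0.26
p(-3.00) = 1.51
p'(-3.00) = 0.09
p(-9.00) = 1.55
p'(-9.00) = 0.22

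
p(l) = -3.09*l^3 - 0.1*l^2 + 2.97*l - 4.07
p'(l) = -9.27*l^2 - 0.2*l + 2.97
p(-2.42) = 31.95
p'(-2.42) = -50.83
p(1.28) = -6.91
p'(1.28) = -12.47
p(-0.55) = -5.22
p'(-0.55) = 0.28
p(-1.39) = -0.09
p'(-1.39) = -14.66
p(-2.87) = 59.63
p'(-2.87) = -72.81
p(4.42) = -259.72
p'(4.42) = -179.02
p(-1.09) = -3.42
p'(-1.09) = -7.83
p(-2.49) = 35.62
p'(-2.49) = -54.01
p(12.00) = -5322.35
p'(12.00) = -1334.31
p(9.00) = -2238.05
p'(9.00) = -749.70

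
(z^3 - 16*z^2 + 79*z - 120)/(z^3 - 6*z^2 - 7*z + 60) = (z^2 - 11*z + 24)/(z^2 - z - 12)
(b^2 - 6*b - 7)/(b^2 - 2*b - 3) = (b - 7)/(b - 3)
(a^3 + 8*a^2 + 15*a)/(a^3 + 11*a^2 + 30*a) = (a + 3)/(a + 6)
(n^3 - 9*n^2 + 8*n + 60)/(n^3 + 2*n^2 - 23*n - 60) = (n^2 - 4*n - 12)/(n^2 + 7*n + 12)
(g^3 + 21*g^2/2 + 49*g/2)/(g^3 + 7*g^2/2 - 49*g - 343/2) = g/(g - 7)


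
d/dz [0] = 0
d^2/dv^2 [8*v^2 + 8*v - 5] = 16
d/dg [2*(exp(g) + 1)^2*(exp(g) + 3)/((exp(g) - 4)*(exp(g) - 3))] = 2*(exp(4*g) - 14*exp(3*g) - 6*exp(2*g) + 114*exp(g) + 105)*exp(g)/(exp(4*g) - 14*exp(3*g) + 73*exp(2*g) - 168*exp(g) + 144)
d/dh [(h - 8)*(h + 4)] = 2*h - 4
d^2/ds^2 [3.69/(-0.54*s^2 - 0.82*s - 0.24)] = (2.152008*s^2 + 3.267864*s - 3.69*(1.08*s + 0.82)*(2.16*s + 1.64) + 0.956448)/(0.54*s^2 + 0.82*s + 0.24)^3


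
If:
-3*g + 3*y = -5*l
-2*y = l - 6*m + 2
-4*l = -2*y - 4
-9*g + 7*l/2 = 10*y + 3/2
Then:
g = 19/27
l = 73/99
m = 167/594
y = -52/99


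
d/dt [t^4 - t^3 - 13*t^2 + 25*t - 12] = 4*t^3 - 3*t^2 - 26*t + 25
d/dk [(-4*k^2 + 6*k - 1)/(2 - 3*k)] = (12*k^2 - 16*k + 9)/(9*k^2 - 12*k + 4)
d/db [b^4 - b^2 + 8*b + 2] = 4*b^3 - 2*b + 8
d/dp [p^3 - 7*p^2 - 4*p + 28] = 3*p^2 - 14*p - 4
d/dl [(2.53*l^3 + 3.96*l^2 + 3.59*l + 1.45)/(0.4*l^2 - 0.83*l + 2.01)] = (1.012*l^4 - 4.1998*l^3 + 10.5331*l^2 + 14.7592*l + 8.4194)/(0.16*l^4 - 0.664*l^3 + 2.2969*l^2 - 3.3366*l + 4.0401)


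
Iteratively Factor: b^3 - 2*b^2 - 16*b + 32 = (b + 4)*(b^2 - 6*b + 8) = (b - 2)*(b + 4)*(b - 4)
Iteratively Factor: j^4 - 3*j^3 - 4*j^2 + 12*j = (j - 3)*(j^3 - 4*j) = (j - 3)*(j - 2)*(j^2 + 2*j) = (j - 3)*(j - 2)*(j + 2)*(j)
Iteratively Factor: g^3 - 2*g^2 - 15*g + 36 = (g + 4)*(g^2 - 6*g + 9) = (g - 3)*(g + 4)*(g - 3)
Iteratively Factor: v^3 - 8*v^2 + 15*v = (v)*(v^2 - 8*v + 15) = v*(v - 5)*(v - 3)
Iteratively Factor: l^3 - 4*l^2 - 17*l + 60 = (l + 4)*(l^2 - 8*l + 15) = (l - 3)*(l + 4)*(l - 5)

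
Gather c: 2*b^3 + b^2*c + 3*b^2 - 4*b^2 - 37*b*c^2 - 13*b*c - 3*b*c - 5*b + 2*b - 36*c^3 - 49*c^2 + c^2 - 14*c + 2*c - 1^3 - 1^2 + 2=2*b^3 - b^2 - 3*b - 36*c^3 + c^2*(-37*b - 48) + c*(b^2 - 16*b - 12)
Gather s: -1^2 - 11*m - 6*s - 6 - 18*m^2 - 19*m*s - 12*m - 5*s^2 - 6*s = -18*m^2 - 23*m - 5*s^2 + s*(-19*m - 12) - 7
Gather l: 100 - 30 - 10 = 60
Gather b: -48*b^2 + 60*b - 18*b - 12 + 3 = -48*b^2 + 42*b - 9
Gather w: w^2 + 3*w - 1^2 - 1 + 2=w^2 + 3*w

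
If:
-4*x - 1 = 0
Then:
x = -1/4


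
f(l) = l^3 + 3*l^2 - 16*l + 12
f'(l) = 3*l^2 + 6*l - 16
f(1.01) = -0.07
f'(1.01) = -6.88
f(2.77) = 11.95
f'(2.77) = 23.64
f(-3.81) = 61.20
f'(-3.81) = 4.69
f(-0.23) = 15.83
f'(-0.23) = -17.22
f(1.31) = -1.56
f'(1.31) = -2.99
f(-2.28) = 52.22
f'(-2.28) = -14.08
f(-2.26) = 51.94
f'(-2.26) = -14.24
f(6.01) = 241.28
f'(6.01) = 128.42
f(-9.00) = -330.00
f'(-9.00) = 173.00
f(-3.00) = 60.00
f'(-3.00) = -7.00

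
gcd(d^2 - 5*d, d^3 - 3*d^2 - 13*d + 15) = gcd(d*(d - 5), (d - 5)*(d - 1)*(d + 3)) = d - 5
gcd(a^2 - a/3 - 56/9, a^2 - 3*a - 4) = 1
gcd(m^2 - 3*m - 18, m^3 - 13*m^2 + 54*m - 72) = m - 6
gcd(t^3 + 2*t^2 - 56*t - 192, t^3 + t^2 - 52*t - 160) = t^2 - 4*t - 32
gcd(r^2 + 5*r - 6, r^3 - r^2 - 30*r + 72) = r + 6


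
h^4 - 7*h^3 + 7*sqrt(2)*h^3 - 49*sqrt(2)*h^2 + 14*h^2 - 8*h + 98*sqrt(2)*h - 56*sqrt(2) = (h - 4)*(h - 2)*(h - 1)*(h + 7*sqrt(2))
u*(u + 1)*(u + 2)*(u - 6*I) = u^4 + 3*u^3 - 6*I*u^3 + 2*u^2 - 18*I*u^2 - 12*I*u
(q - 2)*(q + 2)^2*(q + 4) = q^4 + 6*q^3 + 4*q^2 - 24*q - 32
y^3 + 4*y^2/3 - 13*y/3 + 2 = (y - 1)*(y - 2/3)*(y + 3)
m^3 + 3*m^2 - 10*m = m*(m - 2)*(m + 5)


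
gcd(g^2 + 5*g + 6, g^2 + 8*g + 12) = g + 2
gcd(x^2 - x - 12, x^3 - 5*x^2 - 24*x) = x + 3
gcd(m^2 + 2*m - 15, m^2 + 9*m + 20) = m + 5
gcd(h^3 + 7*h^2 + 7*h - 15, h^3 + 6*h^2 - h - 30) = h^2 + 8*h + 15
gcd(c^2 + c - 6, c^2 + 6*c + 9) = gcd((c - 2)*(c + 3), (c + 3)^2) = c + 3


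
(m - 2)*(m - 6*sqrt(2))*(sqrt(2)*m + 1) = sqrt(2)*m^3 - 11*m^2 - 2*sqrt(2)*m^2 - 6*sqrt(2)*m + 22*m + 12*sqrt(2)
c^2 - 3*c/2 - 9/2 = (c - 3)*(c + 3/2)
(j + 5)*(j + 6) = j^2 + 11*j + 30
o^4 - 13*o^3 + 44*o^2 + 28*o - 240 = (o - 6)*(o - 5)*(o - 4)*(o + 2)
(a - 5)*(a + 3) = a^2 - 2*a - 15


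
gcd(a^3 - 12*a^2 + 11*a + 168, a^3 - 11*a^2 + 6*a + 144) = a^2 - 5*a - 24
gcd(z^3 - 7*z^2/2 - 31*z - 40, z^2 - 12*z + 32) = z - 8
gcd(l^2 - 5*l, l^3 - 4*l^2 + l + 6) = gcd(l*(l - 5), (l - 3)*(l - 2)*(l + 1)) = 1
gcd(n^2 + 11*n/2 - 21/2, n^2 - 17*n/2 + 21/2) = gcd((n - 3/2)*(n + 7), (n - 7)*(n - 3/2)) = n - 3/2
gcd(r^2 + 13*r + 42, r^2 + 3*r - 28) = r + 7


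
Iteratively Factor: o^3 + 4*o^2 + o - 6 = (o + 3)*(o^2 + o - 2) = (o + 2)*(o + 3)*(o - 1)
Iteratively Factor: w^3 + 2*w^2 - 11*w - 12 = (w + 1)*(w^2 + w - 12) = (w + 1)*(w + 4)*(w - 3)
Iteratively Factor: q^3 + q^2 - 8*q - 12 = (q + 2)*(q^2 - q - 6) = (q + 2)^2*(q - 3)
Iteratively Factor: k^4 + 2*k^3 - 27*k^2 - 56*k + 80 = (k + 4)*(k^3 - 2*k^2 - 19*k + 20) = (k - 1)*(k + 4)*(k^2 - k - 20) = (k - 5)*(k - 1)*(k + 4)*(k + 4)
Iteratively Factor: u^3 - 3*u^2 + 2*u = (u)*(u^2 - 3*u + 2) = u*(u - 1)*(u - 2)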